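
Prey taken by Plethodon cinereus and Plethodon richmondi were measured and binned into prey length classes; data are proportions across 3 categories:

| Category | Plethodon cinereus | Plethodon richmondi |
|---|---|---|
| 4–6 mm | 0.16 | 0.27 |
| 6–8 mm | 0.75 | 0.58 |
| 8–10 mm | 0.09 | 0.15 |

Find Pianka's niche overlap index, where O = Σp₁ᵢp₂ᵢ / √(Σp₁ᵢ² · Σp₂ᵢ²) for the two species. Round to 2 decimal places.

Σ p₁ᵢp₂ᵢ = 0.0432 + 0.4350 + 0.0135 = 0.4917
Σp_1ᵢ² = 0.16² + 0.75² + 0.09² = 0.0256 + 0.5625 + 0.0081 = 0.5962
Σp_2ᵢ² = 0.27² + 0.58² + 0.15² = 0.0729 + 0.3364 + 0.0225 = 0.4318
O = 0.4917 / √(0.5962 × 0.4318) = 0.4917 / 0.50738 = 0.9691

0.97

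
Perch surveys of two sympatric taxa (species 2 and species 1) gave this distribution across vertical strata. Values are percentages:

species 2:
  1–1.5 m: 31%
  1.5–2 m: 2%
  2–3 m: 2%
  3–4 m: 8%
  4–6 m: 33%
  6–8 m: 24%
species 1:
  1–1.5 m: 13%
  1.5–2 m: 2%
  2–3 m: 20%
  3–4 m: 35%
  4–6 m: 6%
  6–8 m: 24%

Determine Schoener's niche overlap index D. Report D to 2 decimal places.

Convert percentages to proportions (divide by 100).
Σ|p₁ᵢ − p₂ᵢ| = 0.18 + 0.00 + 0.18 + 0.27 + 0.27 + 0.00 = 0.90
D = 1 − ½ × 0.90 = 1 − 0.450 = 0.5500

0.55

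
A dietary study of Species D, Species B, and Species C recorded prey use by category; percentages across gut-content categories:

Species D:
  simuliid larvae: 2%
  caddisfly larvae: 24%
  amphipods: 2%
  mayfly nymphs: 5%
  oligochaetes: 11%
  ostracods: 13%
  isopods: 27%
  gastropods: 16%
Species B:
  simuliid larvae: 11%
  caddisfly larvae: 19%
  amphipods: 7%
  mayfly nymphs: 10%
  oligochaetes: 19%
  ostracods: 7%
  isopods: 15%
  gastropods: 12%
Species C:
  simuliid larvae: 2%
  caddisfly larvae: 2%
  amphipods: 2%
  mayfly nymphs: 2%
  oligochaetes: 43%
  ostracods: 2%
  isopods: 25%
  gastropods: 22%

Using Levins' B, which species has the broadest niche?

Species B

Convert percentages to proportions (divide by 100).
Σp_Dᵢ² = 0.02² + 0.24² + 0.02² + 0.05² + 0.11² + 0.13² + 0.27² + 0.16² = 0.0004 + 0.0576 + 0.0004 + 0.0025 + 0.0121 + 0.0169 + 0.0729 + 0.0256 = 0.1884
B_D = 1 / 0.1884 = 5.3079
Σp_Bᵢ² = 0.11² + 0.19² + 0.07² + 0.10² + 0.19² + 0.07² + 0.15² + 0.12² = 0.0121 + 0.0361 + 0.0049 + 0.0100 + 0.0361 + 0.0049 + 0.0225 + 0.0144 = 0.1410
B_B = 1 / 0.1410 = 7.0922
Σp_Cᵢ² = 0.02² + 0.02² + 0.02² + 0.02² + 0.43² + 0.02² + 0.25² + 0.22² = 0.0004 + 0.0004 + 0.0004 + 0.0004 + 0.1849 + 0.0004 + 0.0625 + 0.0484 = 0.2978
B_C = 1 / 0.2978 = 3.3580
Highest B → broadest niche (most generalist): Species B (B = 7.09).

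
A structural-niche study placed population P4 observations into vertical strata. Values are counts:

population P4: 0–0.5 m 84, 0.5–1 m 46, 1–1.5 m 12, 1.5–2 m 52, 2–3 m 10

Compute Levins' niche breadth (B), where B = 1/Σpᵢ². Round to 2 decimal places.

Proportions for population P4 (n=204): 84/204=0.4118, 46/204=0.2255, 12/204=0.0588, 52/204=0.2549, 10/204=0.0490
Σpᵢ² = 0.4118² + 0.2255² + 0.0588² + 0.2549² + 0.0490² = 0.169579 + 0.050850 + 0.003457 + 0.064974 + 0.002401 = 0.291261
B = 1 / 0.291261 = 3.4333

3.43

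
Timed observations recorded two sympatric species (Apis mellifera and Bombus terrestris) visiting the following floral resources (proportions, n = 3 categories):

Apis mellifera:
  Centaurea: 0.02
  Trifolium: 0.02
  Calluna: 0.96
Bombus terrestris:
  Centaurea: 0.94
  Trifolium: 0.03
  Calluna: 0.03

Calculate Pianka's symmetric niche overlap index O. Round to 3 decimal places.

0.053

Σ p₁ᵢp₂ᵢ = 0.0188 + 0.0006 + 0.0288 = 0.0482
Σp_1ᵢ² = 0.02² + 0.02² + 0.96² = 0.0004 + 0.0004 + 0.9216 = 0.9224
Σp_2ᵢ² = 0.94² + 0.03² + 0.03² = 0.8836 + 0.0009 + 0.0009 = 0.8854
O = 0.0482 / √(0.9224 × 0.8854) = 0.0482 / 0.903711 = 0.05334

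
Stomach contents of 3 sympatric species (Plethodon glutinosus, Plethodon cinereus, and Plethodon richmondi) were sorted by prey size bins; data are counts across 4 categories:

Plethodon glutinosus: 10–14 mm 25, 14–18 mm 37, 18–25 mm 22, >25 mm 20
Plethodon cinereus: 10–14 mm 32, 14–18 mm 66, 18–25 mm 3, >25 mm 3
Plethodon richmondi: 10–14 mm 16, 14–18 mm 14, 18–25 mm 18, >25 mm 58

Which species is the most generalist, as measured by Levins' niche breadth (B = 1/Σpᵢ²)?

Plethodon glutinosus

Proportions for Plethodon glutinosus (n=104): 25/104=0.2404, 37/104=0.3558, 22/104=0.2115, 20/104=0.1923
Proportions for Plethodon cinereus (n=104): 32/104=0.3077, 66/104=0.6346, 3/104=0.0288, 3/104=0.0288
Proportions for Plethodon richmondi (n=106): 16/106=0.1509, 14/106=0.1321, 18/106=0.1698, 58/106=0.5472
Σp_glutᵢ² = 0.2404² + 0.3558² + 0.2115² + 0.1923² = 0.057792 + 0.126594 + 0.044732 + 0.036979 = 0.266097
B_glut = 1 / 0.266097 = 3.7580
Σp_cineᵢ² = 0.3077² + 0.6346² + 0.0288² + 0.0288² = 0.094679 + 0.402717 + 0.000829 + 0.000829 = 0.499054
B_cine = 1 / 0.499054 = 2.0038
Σp_richᵢ² = 0.1509² + 0.1321² + 0.1698² + 0.5472² = 0.022771 + 0.017450 + 0.028832 + 0.299428 = 0.368481
B_rich = 1 / 0.368481 = 2.7138
Highest B → broadest niche (most generalist): Plethodon glutinosus (B = 3.76).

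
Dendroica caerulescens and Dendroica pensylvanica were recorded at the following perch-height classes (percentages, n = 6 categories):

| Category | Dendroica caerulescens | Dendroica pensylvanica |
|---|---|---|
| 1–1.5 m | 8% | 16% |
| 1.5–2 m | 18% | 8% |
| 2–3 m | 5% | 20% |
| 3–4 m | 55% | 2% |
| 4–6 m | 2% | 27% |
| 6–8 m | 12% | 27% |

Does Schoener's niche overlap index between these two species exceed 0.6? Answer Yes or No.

Convert percentages to proportions (divide by 100).
Σ|p₁ᵢ − p₂ᵢ| = 0.08 + 0.10 + 0.15 + 0.53 + 0.25 + 0.15 = 1.26
D = 1 − ½ × 1.26 = 1 − 0.630 = 0.3700
D = 0.3700 < 0.6 → No.

No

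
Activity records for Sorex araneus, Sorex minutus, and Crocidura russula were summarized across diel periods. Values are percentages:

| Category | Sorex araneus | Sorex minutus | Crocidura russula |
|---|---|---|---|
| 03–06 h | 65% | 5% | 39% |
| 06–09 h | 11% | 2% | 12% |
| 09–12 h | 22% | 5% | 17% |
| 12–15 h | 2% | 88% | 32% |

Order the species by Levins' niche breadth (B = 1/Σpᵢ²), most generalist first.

Crocidura russula > Sorex araneus > Sorex minutus

Convert percentages to proportions (divide by 100).
Σp_aranᵢ² = 0.65² + 0.11² + 0.22² + 0.02² = 0.4225 + 0.0121 + 0.0484 + 0.0004 = 0.4834
B_aran = 1 / 0.4834 = 2.0687
Σp_minuᵢ² = 0.05² + 0.02² + 0.05² + 0.88² = 0.0025 + 0.0004 + 0.0025 + 0.7744 = 0.7798
B_minu = 1 / 0.7798 = 1.2824
Σp_russᵢ² = 0.39² + 0.12² + 0.17² + 0.32² = 0.1521 + 0.0144 + 0.0289 + 0.1024 = 0.2978
B_russ = 1 / 0.2978 = 3.3580
Ranking by B (broadest → narrowest): Crocidura russula (3.36) > Sorex araneus (2.07) > Sorex minutus (1.28)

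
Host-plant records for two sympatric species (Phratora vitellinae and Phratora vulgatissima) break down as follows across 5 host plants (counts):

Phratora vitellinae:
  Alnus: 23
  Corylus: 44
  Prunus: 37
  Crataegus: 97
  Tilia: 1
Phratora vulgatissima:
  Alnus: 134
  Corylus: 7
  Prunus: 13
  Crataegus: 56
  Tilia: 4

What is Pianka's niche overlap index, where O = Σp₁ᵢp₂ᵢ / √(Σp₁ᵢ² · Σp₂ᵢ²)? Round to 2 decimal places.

Proportions for Phratora vitellinae (n=202): 23/202=0.1139, 44/202=0.2178, 37/202=0.1832, 97/202=0.4802, 1/202=0.0050
Proportions for Phratora vulgatissima (n=214): 134/214=0.6262, 7/214=0.0327, 13/214=0.0607, 56/214=0.2617, 4/214=0.0187
Σ p₁ᵢp₂ᵢ = 0.071324 + 0.007122 + 0.011120 + 0.125668 + 0.000094 = 0.215328
Σp_1ᵢ² = 0.1139² + 0.2178² + 0.1832² + 0.4802² + 0.0050² = 0.012973 + 0.047437 + 0.033562 + 0.230592 + 0.000025 = 0.324589
Σp_2ᵢ² = 0.6262² + 0.0327² + 0.0607² + 0.2617² + 0.0187² = 0.392126 + 0.001069 + 0.003684 + 0.068487 + 0.000350 = 0.465716
O = 0.215328 / √(0.324589 × 0.465716) = 0.215328 / 0.3888011 = 0.5538

0.55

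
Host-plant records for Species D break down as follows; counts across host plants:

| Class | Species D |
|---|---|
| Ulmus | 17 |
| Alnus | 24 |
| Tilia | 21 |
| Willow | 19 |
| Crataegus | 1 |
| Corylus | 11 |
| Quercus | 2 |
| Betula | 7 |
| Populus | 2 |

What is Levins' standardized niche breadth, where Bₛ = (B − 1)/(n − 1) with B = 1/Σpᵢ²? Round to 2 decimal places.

Proportions for Species D (n=104): 17/104=0.1635, 24/104=0.2308, 21/104=0.2019, 19/104=0.1827, 1/104=0.0096, 11/104=0.1058, 2/104=0.0192, 7/104=0.0673, 2/104=0.0192
Σpᵢ² = 0.1635² + 0.2308² + 0.2019² + 0.1827² + 0.0096² + 0.1058² + 0.0192² + 0.0673² + 0.0192² = 0.026732 + 0.053269 + 0.040764 + 0.033379 + 0.000092 + 0.011194 + 0.000369 + 0.004529 + 0.000369 = 0.170697
B = 1 / 0.170697 = 5.8583
Bₛ = (B − 1)/(n − 1) = (5.8583 − 1)/(9 − 1) = 4.8583/8 = 0.6073

0.61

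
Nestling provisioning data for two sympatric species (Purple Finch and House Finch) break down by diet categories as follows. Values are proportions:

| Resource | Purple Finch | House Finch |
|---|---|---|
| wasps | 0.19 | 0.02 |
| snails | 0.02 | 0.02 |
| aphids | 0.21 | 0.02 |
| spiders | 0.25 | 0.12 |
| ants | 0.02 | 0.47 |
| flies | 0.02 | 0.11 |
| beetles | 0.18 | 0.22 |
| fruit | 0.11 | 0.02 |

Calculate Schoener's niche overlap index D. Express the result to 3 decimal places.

Σ|p₁ᵢ − p₂ᵢ| = 0.17 + 0.00 + 0.19 + 0.13 + 0.45 + 0.09 + 0.04 + 0.09 = 1.16
D = 1 − ½ × 1.16 = 1 − 0.580 = 0.42000

0.420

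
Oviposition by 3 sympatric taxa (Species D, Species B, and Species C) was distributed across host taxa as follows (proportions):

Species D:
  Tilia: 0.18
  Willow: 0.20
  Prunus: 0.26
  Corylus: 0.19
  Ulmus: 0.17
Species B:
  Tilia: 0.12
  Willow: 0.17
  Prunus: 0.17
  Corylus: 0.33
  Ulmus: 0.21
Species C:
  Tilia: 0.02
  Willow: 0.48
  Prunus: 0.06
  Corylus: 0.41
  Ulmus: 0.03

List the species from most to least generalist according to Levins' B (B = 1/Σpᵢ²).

Species D > Species B > Species C

Σp_Dᵢ² = 0.18² + 0.20² + 0.26² + 0.19² + 0.17² = 0.0324 + 0.0400 + 0.0676 + 0.0361 + 0.0289 = 0.2050
B_D = 1 / 0.2050 = 4.8780
Σp_Bᵢ² = 0.12² + 0.17² + 0.17² + 0.33² + 0.21² = 0.0144 + 0.0289 + 0.0289 + 0.1089 + 0.0441 = 0.2252
B_B = 1 / 0.2252 = 4.4405
Σp_Cᵢ² = 0.02² + 0.48² + 0.06² + 0.41² + 0.03² = 0.0004 + 0.2304 + 0.0036 + 0.1681 + 0.0009 = 0.4034
B_C = 1 / 0.4034 = 2.4789
Ranking by B (broadest → narrowest): Species D (4.88) > Species B (4.44) > Species C (2.48)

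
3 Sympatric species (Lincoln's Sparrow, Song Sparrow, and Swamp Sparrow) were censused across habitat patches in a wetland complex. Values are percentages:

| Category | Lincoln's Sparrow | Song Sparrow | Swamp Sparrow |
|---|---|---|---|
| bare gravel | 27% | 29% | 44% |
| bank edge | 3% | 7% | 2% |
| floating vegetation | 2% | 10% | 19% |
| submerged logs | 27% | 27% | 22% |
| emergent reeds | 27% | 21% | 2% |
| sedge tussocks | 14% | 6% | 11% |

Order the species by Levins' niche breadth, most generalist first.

Convert percentages to proportions (divide by 100).
Σp_Lincᵢ² = 0.27² + 0.03² + 0.02² + 0.27² + 0.27² + 0.14² = 0.0729 + 0.0009 + 0.0004 + 0.0729 + 0.0729 + 0.0196 = 0.2396
B_Linc = 1 / 0.2396 = 4.1736
Σp_Songᵢ² = 0.29² + 0.07² + 0.10² + 0.27² + 0.21² + 0.06² = 0.0841 + 0.0049 + 0.0100 + 0.0729 + 0.0441 + 0.0036 = 0.2196
B_Song = 1 / 0.2196 = 4.5537
Σp_Swamᵢ² = 0.44² + 0.02² + 0.19² + 0.22² + 0.02² + 0.11² = 0.1936 + 0.0004 + 0.0361 + 0.0484 + 0.0004 + 0.0121 = 0.2910
B_Swam = 1 / 0.2910 = 3.4364
Ranking by B (broadest → narrowest): Song Sparrow (4.55) > Lincoln's Sparrow (4.17) > Swamp Sparrow (3.44)

Song Sparrow > Lincoln's Sparrow > Swamp Sparrow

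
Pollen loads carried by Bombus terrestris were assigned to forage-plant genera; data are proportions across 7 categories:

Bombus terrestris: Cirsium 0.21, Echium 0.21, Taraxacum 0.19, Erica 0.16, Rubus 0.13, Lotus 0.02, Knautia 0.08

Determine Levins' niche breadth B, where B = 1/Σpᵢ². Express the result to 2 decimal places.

5.76

Σpᵢ² = 0.21² + 0.21² + 0.19² + 0.16² + 0.13² + 0.02² + 0.08² = 0.0441 + 0.0441 + 0.0361 + 0.0256 + 0.0169 + 0.0004 + 0.0064 = 0.1736
B = 1 / 0.1736 = 5.7604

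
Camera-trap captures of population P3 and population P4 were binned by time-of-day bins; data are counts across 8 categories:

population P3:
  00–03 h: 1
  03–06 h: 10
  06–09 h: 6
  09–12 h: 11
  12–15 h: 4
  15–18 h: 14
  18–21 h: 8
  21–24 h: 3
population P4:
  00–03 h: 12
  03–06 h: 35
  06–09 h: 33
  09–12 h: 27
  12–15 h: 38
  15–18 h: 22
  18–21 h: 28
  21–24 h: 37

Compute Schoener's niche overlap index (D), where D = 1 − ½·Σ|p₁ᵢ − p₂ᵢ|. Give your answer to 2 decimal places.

0.73

Proportions for population P3 (n=57): 1/57=0.0175, 10/57=0.1754, 6/57=0.1053, 11/57=0.1930, 4/57=0.0702, 14/57=0.2456, 8/57=0.1404, 3/57=0.0526
Proportions for population P4 (n=232): 12/232=0.0517, 35/232=0.1509, 33/232=0.1422, 27/232=0.1164, 38/232=0.1638, 22/232=0.0948, 28/232=0.1207, 37/232=0.1595
Σ|p₁ᵢ − p₂ᵢ| = 0.0342 + 0.0245 + 0.0369 + 0.0766 + 0.0936 + 0.1508 + 0.0197 + 0.1069 = 0.5432
D = 1 − ½ × 0.5432 = 1 − 0.27160 = 0.72840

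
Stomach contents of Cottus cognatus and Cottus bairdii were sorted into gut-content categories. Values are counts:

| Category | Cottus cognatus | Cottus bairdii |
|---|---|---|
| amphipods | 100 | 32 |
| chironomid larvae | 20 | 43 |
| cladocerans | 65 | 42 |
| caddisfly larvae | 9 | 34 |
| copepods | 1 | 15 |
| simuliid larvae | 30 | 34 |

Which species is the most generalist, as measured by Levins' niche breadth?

Proportions for Cottus cognatus (n=225): 100/225=0.4444, 20/225=0.0889, 65/225=0.2889, 9/225=0.0400, 1/225=0.0044, 30/225=0.1333
Proportions for Cottus bairdii (n=200): 32/200=0.1600, 43/200=0.2150, 42/200=0.2100, 34/200=0.1700, 15/200=0.0750, 34/200=0.1700
Σp_cognᵢ² = 0.4444² + 0.0889² + 0.2889² + 0.0400² + 0.0044² + 0.1333² = 0.197491 + 0.007903 + 0.083463 + 0.001600 + 0.000019 + 0.017769 = 0.308245
B_cogn = 1 / 0.308245 = 3.2442
Σp_bairᵢ² = 0.1600² + 0.2150² + 0.2100² + 0.1700² + 0.0750² + 0.1700² = 0.025600 + 0.046225 + 0.044100 + 0.028900 + 0.005625 + 0.028900 = 0.179350
B_bair = 1 / 0.179350 = 5.5757
Highest B → broadest niche (most generalist): Cottus bairdii (B = 5.58).

Cottus bairdii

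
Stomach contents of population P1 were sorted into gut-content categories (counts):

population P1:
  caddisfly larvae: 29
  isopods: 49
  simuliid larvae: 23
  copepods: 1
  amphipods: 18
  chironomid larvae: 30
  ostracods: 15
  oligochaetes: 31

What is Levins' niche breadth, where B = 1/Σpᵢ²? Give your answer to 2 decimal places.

Proportions for population P1 (n=196): 29/196=0.1480, 49/196=0.2500, 23/196=0.1173, 1/196=0.0051, 18/196=0.0918, 30/196=0.1531, 15/196=0.0765, 31/196=0.1582
Σpᵢ² = 0.1480² + 0.2500² + 0.1173² + 0.0051² + 0.0918² + 0.1531² + 0.0765² + 0.1582² = 0.021904 + 0.062500 + 0.013759 + 0.000026 + 0.008427 + 0.023440 + 0.005852 + 0.025027 = 0.160935
B = 1 / 0.160935 = 6.2137

6.21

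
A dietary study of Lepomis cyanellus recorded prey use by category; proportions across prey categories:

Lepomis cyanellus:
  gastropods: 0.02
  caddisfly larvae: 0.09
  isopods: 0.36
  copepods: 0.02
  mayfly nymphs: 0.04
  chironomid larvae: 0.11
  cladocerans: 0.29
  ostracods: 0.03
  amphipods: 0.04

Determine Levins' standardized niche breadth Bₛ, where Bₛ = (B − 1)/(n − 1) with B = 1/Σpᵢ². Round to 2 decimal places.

Σpᵢ² = 0.02² + 0.09² + 0.36² + 0.02² + 0.04² + 0.11² + 0.29² + 0.03² + 0.04² = 0.0004 + 0.0081 + 0.1296 + 0.0004 + 0.0016 + 0.0121 + 0.0841 + 0.0009 + 0.0016 = 0.2388
B = 1 / 0.2388 = 4.1876
Bₛ = (B − 1)/(n − 1) = (4.1876 − 1)/(9 − 1) = 3.1876/8 = 0.3985

0.40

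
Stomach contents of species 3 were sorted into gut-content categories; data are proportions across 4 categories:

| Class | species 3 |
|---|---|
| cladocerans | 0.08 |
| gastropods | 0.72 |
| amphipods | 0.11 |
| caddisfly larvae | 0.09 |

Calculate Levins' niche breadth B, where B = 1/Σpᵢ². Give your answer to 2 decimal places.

Σpᵢ² = 0.08² + 0.72² + 0.11² + 0.09² = 0.0064 + 0.5184 + 0.0121 + 0.0081 = 0.5450
B = 1 / 0.5450 = 1.8349

1.83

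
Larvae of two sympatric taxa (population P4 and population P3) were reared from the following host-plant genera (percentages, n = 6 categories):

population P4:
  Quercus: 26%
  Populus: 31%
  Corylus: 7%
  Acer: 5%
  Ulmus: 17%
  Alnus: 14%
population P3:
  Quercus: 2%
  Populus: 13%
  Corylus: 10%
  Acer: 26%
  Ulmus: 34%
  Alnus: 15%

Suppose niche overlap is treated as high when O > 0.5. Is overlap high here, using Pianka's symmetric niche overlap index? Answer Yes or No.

Convert percentages to proportions (divide by 100).
Σ p₁ᵢp₂ᵢ = 0.0052 + 0.0403 + 0.0070 + 0.0130 + 0.0578 + 0.0210 = 0.1443
Σp_1ᵢ² = 0.26² + 0.31² + 0.07² + 0.05² + 0.17² + 0.14² = 0.0676 + 0.0961 + 0.0049 + 0.0025 + 0.0289 + 0.0196 = 0.2196
Σp_2ᵢ² = 0.02² + 0.13² + 0.10² + 0.26² + 0.34² + 0.15² = 0.0004 + 0.0169 + 0.0100 + 0.0676 + 0.1156 + 0.0225 = 0.2330
O = 0.1443 / √(0.2196 × 0.2330) = 0.1443 / 0.22620 = 0.6379
O = 0.6379 > 0.5 → Yes.

Yes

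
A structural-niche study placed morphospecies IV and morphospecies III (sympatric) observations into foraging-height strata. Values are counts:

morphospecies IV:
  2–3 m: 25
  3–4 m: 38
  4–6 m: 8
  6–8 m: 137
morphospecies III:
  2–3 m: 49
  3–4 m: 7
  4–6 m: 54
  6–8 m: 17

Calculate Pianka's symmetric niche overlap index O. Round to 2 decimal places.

Proportions for morphospecies IV (n=208): 25/208=0.1202, 38/208=0.1827, 8/208=0.0385, 137/208=0.6587
Proportions for morphospecies III (n=127): 49/127=0.3858, 7/127=0.0551, 54/127=0.4252, 17/127=0.1339
Σ p₁ᵢp₂ᵢ = 0.046373 + 0.010067 + 0.016370 + 0.088200 = 0.161010
Σp_1ᵢ² = 0.1202² + 0.1827² + 0.0385² + 0.6587² = 0.014448 + 0.033379 + 0.001482 + 0.433886 = 0.483195
Σp_2ᵢ² = 0.3858² + 0.0551² + 0.4252² + 0.1339² = 0.148842 + 0.003036 + 0.180795 + 0.017929 = 0.350602
O = 0.161010 / √(0.483195 × 0.350602) = 0.161010 / 0.4115934 = 0.3912

0.39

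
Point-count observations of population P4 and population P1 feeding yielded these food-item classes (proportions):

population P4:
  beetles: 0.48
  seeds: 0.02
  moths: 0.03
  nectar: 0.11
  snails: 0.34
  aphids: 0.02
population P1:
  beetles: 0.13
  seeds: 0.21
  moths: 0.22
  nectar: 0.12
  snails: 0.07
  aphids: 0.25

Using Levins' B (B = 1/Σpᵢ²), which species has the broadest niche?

Σp_P4ᵢ² = 0.48² + 0.02² + 0.03² + 0.11² + 0.34² + 0.02² = 0.2304 + 0.0004 + 0.0009 + 0.0121 + 0.1156 + 0.0004 = 0.3598
B_P4 = 1 / 0.3598 = 2.7793
Σp_P1ᵢ² = 0.13² + 0.21² + 0.22² + 0.12² + 0.07² + 0.25² = 0.0169 + 0.0441 + 0.0484 + 0.0144 + 0.0049 + 0.0625 = 0.1912
B_P1 = 1 / 0.1912 = 5.2301
Highest B → broadest niche (most generalist): population P1 (B = 5.23).

population P1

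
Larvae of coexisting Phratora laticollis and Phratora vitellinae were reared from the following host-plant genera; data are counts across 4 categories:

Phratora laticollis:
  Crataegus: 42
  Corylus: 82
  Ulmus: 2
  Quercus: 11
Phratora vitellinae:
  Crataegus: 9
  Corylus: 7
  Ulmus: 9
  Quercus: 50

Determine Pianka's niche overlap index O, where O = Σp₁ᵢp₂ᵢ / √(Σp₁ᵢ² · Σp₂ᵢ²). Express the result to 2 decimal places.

0.31

Proportions for Phratora laticollis (n=137): 42/137=0.3066, 82/137=0.5985, 2/137=0.0146, 11/137=0.0803
Proportions for Phratora vitellinae (n=75): 9/75=0.1200, 7/75=0.0933, 9/75=0.1200, 50/75=0.6667
Σ p₁ᵢp₂ᵢ = 0.036792 + 0.055840 + 0.001752 + 0.053536 = 0.147920
Σp_1ᵢ² = 0.3066² + 0.5985² + 0.0146² + 0.0803² = 0.094004 + 0.358202 + 0.000213 + 0.006448 = 0.458867
Σp_2ᵢ² = 0.1200² + 0.0933² + 0.1200² + 0.6667² = 0.014400 + 0.008705 + 0.014400 + 0.444489 = 0.481994
O = 0.147920 / √(0.458867 × 0.481994) = 0.147920 / 0.4702884 = 0.3145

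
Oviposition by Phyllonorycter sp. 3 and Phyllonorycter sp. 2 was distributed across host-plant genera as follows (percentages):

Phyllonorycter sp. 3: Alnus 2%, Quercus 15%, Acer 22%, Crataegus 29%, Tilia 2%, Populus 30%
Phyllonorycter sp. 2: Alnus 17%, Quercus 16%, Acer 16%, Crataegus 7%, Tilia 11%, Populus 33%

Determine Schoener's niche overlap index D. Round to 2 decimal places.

0.72

Convert percentages to proportions (divide by 100).
Σ|p₁ᵢ − p₂ᵢ| = 0.15 + 0.01 + 0.06 + 0.22 + 0.09 + 0.03 = 0.56
D = 1 − ½ × 0.56 = 1 − 0.280 = 0.7200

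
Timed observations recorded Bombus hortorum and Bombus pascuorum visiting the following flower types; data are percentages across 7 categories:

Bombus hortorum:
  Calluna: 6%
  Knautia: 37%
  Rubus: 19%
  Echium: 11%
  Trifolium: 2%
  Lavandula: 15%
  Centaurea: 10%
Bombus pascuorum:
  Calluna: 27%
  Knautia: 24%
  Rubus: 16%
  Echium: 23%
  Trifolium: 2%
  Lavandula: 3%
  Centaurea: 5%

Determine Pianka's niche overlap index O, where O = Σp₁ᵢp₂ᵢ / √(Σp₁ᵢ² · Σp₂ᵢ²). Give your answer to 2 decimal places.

Convert percentages to proportions (divide by 100).
Σ p₁ᵢp₂ᵢ = 0.0162 + 0.0888 + 0.0304 + 0.0253 + 0.0004 + 0.0045 + 0.0050 = 0.1706
Σp_1ᵢ² = 0.06² + 0.37² + 0.19² + 0.11² + 0.02² + 0.15² + 0.10² = 0.0036 + 0.1369 + 0.0361 + 0.0121 + 0.0004 + 0.0225 + 0.0100 = 0.2216
Σp_2ᵢ² = 0.27² + 0.24² + 0.16² + 0.23² + 0.02² + 0.03² + 0.05² = 0.0729 + 0.0576 + 0.0256 + 0.0529 + 0.0004 + 0.0009 + 0.0025 = 0.2128
O = 0.1706 / √(0.2216 × 0.2128) = 0.1706 / 0.21716 = 0.7856

0.79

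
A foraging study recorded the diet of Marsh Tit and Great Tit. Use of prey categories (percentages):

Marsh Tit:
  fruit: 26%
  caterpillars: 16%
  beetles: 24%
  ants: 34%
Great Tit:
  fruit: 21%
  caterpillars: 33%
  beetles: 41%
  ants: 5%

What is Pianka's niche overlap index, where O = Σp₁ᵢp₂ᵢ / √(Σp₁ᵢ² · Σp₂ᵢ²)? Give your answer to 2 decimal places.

0.76

Convert percentages to proportions (divide by 100).
Σ p₁ᵢp₂ᵢ = 0.0546 + 0.0528 + 0.0984 + 0.0170 = 0.2228
Σp_1ᵢ² = 0.26² + 0.16² + 0.24² + 0.34² = 0.0676 + 0.0256 + 0.0576 + 0.1156 = 0.2664
Σp_2ᵢ² = 0.21² + 0.33² + 0.41² + 0.05² = 0.0441 + 0.1089 + 0.1681 + 0.0025 = 0.3236
O = 0.2228 / √(0.2664 × 0.3236) = 0.2228 / 0.29361 = 0.7588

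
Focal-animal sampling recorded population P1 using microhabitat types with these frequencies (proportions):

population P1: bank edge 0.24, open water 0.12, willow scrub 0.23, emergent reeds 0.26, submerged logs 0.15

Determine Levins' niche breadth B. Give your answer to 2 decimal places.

4.65

Σpᵢ² = 0.24² + 0.12² + 0.23² + 0.26² + 0.15² = 0.0576 + 0.0144 + 0.0529 + 0.0676 + 0.0225 = 0.2150
B = 1 / 0.2150 = 4.6512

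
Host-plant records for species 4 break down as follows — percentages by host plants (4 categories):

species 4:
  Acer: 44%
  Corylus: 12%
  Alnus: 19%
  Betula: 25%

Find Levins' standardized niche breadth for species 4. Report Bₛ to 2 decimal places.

0.75

Convert percentages to proportions (divide by 100).
Σpᵢ² = 0.44² + 0.12² + 0.19² + 0.25² = 0.1936 + 0.0144 + 0.0361 + 0.0625 = 0.3066
B = 1 / 0.3066 = 3.2616
Bₛ = (B − 1)/(n − 1) = (3.2616 − 1)/(4 − 1) = 2.2616/3 = 0.7539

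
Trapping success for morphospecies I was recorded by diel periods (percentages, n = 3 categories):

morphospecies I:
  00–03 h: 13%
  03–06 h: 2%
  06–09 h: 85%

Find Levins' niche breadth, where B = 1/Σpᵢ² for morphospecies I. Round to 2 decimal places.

1.35

Convert percentages to proportions (divide by 100).
Σpᵢ² = 0.13² + 0.02² + 0.85² = 0.0169 + 0.0004 + 0.7225 = 0.7398
B = 1 / 0.7398 = 1.3517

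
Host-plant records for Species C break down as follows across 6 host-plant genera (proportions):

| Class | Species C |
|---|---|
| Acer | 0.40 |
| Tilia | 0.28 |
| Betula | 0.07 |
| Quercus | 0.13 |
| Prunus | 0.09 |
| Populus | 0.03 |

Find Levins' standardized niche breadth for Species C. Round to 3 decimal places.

Σpᵢ² = 0.40² + 0.28² + 0.07² + 0.13² + 0.09² + 0.03² = 0.1600 + 0.0784 + 0.0049 + 0.0169 + 0.0081 + 0.0009 = 0.2692
B = 1 / 0.2692 = 3.71471
Bₛ = (B − 1)/(n − 1) = (3.71471 − 1)/(6 − 1) = 2.71471/5 = 0.54294

0.543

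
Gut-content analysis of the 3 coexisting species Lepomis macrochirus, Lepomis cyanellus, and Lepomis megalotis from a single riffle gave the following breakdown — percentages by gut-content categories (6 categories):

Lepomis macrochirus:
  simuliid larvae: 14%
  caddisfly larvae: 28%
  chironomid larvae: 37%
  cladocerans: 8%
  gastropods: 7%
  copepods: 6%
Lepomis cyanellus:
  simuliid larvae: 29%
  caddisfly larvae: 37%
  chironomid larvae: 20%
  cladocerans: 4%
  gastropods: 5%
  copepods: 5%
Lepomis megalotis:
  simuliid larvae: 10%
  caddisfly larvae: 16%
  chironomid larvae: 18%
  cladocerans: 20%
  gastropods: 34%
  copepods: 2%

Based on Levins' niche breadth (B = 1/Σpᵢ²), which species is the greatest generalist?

Lepomis megalotis

Convert percentages to proportions (divide by 100).
Σp_macrᵢ² = 0.14² + 0.28² + 0.37² + 0.08² + 0.07² + 0.06² = 0.0196 + 0.0784 + 0.1369 + 0.0064 + 0.0049 + 0.0036 = 0.2498
B_macr = 1 / 0.2498 = 4.0032
Σp_cyanᵢ² = 0.29² + 0.37² + 0.20² + 0.04² + 0.05² + 0.05² = 0.0841 + 0.1369 + 0.0400 + 0.0016 + 0.0025 + 0.0025 = 0.2676
B_cyan = 1 / 0.2676 = 3.7369
Σp_megaᵢ² = 0.10² + 0.16² + 0.18² + 0.20² + 0.34² + 0.02² = 0.0100 + 0.0256 + 0.0324 + 0.0400 + 0.1156 + 0.0004 = 0.2240
B_mega = 1 / 0.2240 = 4.4643
Highest B → broadest niche (most generalist): Lepomis megalotis (B = 4.46).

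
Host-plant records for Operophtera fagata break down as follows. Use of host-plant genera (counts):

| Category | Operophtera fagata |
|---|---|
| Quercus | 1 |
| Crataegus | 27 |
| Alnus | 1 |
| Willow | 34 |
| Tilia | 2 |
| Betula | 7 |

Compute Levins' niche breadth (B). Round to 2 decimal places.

Proportions for Operophtera fagata (n=72): 1/72=0.0139, 27/72=0.3750, 1/72=0.0139, 34/72=0.4722, 2/72=0.0278, 7/72=0.0972
Σpᵢ² = 0.0139² + 0.3750² + 0.0139² + 0.4722² + 0.0278² + 0.0972² = 0.000193 + 0.140625 + 0.000193 + 0.222973 + 0.000773 + 0.009448 = 0.374205
B = 1 / 0.374205 = 2.6723

2.67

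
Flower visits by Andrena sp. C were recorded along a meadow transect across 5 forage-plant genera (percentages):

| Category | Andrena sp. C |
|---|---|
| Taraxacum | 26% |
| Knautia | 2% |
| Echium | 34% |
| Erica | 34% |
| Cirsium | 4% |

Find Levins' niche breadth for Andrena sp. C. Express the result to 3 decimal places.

Convert percentages to proportions (divide by 100).
Σpᵢ² = 0.26² + 0.02² + 0.34² + 0.34² + 0.04² = 0.0676 + 0.0004 + 0.1156 + 0.1156 + 0.0016 = 0.3008
B = 1 / 0.3008 = 3.32447

3.324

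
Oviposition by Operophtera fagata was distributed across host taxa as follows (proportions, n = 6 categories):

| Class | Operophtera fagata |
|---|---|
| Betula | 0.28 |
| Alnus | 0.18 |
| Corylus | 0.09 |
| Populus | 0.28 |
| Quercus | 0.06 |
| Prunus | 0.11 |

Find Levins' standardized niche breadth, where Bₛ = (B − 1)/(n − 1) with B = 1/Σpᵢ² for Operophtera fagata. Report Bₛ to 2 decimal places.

Σpᵢ² = 0.28² + 0.18² + 0.09² + 0.28² + 0.06² + 0.11² = 0.0784 + 0.0324 + 0.0081 + 0.0784 + 0.0036 + 0.0121 = 0.2130
B = 1 / 0.2130 = 4.6948
Bₛ = (B − 1)/(n − 1) = (4.6948 − 1)/(6 − 1) = 3.6948/5 = 0.7390

0.74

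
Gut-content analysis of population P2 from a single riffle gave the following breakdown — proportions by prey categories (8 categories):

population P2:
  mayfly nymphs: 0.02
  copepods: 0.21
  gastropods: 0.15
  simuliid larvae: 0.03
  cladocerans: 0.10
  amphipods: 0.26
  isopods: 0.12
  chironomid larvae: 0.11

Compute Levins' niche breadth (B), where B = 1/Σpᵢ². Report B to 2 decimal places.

Σpᵢ² = 0.02² + 0.21² + 0.15² + 0.03² + 0.10² + 0.26² + 0.12² + 0.11² = 0.0004 + 0.0441 + 0.0225 + 0.0009 + 0.0100 + 0.0676 + 0.0144 + 0.0121 = 0.1720
B = 1 / 0.1720 = 5.8140

5.81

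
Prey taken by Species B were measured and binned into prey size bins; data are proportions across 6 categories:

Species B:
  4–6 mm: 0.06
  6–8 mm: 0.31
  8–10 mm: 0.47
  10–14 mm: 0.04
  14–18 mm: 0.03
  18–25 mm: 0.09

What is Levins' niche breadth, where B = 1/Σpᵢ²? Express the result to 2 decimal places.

3.02

Σpᵢ² = 0.06² + 0.31² + 0.47² + 0.04² + 0.03² + 0.09² = 0.0036 + 0.0961 + 0.2209 + 0.0016 + 0.0009 + 0.0081 = 0.3312
B = 1 / 0.3312 = 3.0193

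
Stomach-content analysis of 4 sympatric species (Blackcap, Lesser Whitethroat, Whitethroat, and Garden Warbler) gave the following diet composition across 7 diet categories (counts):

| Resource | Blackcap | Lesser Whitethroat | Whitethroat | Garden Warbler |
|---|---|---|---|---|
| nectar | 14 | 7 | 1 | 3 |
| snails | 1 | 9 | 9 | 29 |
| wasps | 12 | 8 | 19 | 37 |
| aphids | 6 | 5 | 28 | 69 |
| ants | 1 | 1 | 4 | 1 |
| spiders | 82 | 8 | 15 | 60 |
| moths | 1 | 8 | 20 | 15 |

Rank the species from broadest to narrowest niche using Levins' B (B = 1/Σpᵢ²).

Lesser Whitethroat > Whitethroat > Garden Warbler > Blackcap

Proportions for Blackcap (n=117): 14/117=0.1197, 1/117=0.0085, 12/117=0.1026, 6/117=0.0513, 1/117=0.0085, 82/117=0.7009, 1/117=0.0085
Proportions for Lesser Whitethroat (n=46): 7/46=0.1522, 9/46=0.1957, 8/46=0.1739, 5/46=0.1087, 1/46=0.0217, 8/46=0.1739, 8/46=0.1739
Proportions for Whitethroat (n=96): 1/96=0.0104, 9/96=0.0938, 19/96=0.1979, 28/96=0.2917, 4/96=0.0417, 15/96=0.1563, 20/96=0.2083
Proportions for Garden Warbler (n=214): 3/214=0.0140, 29/214=0.1355, 37/214=0.1729, 69/214=0.3224, 1/214=0.0047, 60/214=0.2804, 15/214=0.0701
Σp_Blacᵢ² = 0.1197² + 0.0085² + 0.1026² + 0.0513² + 0.0085² + 0.7009² + 0.0085² = 0.014328 + 0.000072 + 0.010527 + 0.002632 + 0.000072 + 0.491261 + 0.000072 = 0.518964
B_Blac = 1 / 0.518964 = 1.9269
Σp_Lessᵢ² = 0.1522² + 0.1957² + 0.1739² + 0.1087² + 0.0217² + 0.1739² + 0.1739² = 0.023165 + 0.038298 + 0.030241 + 0.011816 + 0.000471 + 0.030241 + 0.030241 = 0.164473
B_Less = 1 / 0.164473 = 6.0800
Σp_Whitᵢ² = 0.0104² + 0.0938² + 0.1979² + 0.2917² + 0.0417² + 0.1563² + 0.2083² = 0.000108 + 0.008798 + 0.039164 + 0.085089 + 0.001739 + 0.024430 + 0.043389 = 0.202717
B_Whit = 1 / 0.202717 = 4.9330
Σp_Gardᵢ² = 0.0140² + 0.1355² + 0.1729² + 0.3224² + 0.0047² + 0.2804² + 0.0701² = 0.000196 + 0.018360 + 0.029894 + 0.103942 + 0.000022 + 0.078624 + 0.004914 = 0.235952
B_Gard = 1 / 0.235952 = 4.2382
Ranking by B (broadest → narrowest): Lesser Whitethroat (6.08) > Whitethroat (4.93) > Garden Warbler (4.24) > Blackcap (1.93)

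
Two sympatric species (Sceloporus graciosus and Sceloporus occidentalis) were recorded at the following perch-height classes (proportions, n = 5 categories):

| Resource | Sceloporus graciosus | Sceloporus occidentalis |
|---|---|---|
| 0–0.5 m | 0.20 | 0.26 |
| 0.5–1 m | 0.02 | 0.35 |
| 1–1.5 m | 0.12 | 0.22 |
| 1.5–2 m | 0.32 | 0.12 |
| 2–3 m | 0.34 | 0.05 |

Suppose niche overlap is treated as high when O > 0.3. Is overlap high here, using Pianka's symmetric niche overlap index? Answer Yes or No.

Σ p₁ᵢp₂ᵢ = 0.0520 + 0.0070 + 0.0264 + 0.0384 + 0.0170 = 0.1408
Σp_1ᵢ² = 0.20² + 0.02² + 0.12² + 0.32² + 0.34² = 0.0400 + 0.0004 + 0.0144 + 0.1024 + 0.1156 = 0.2728
Σp_2ᵢ² = 0.26² + 0.35² + 0.22² + 0.12² + 0.05² = 0.0676 + 0.1225 + 0.0484 + 0.0144 + 0.0025 = 0.2554
O = 0.1408 / √(0.2728 × 0.2554) = 0.1408 / 0.26396 = 0.5334
O = 0.5334 > 0.3 → Yes.

Yes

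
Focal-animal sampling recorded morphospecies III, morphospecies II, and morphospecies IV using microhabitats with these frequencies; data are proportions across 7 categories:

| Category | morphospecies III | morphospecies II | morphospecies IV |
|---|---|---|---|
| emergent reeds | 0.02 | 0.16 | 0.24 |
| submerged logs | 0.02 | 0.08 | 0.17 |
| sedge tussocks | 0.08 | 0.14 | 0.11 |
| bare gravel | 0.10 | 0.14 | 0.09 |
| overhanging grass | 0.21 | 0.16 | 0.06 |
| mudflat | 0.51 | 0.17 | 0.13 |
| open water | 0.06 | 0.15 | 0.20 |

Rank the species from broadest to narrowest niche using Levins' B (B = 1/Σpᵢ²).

Σp_IIIᵢ² = 0.02² + 0.02² + 0.08² + 0.10² + 0.21² + 0.51² + 0.06² = 0.0004 + 0.0004 + 0.0064 + 0.0100 + 0.0441 + 0.2601 + 0.0036 = 0.3250
B_III = 1 / 0.3250 = 3.0769
Σp_IIᵢ² = 0.16² + 0.08² + 0.14² + 0.14² + 0.16² + 0.17² + 0.15² = 0.0256 + 0.0064 + 0.0196 + 0.0196 + 0.0256 + 0.0289 + 0.0225 = 0.1482
B_II = 1 / 0.1482 = 6.7476
Σp_IVᵢ² = 0.24² + 0.17² + 0.11² + 0.09² + 0.06² + 0.13² + 0.20² = 0.0576 + 0.0289 + 0.0121 + 0.0081 + 0.0036 + 0.0169 + 0.0400 = 0.1672
B_IV = 1 / 0.1672 = 5.9809
Ranking by B (broadest → narrowest): morphospecies II (6.75) > morphospecies IV (5.98) > morphospecies III (3.08)

morphospecies II > morphospecies IV > morphospecies III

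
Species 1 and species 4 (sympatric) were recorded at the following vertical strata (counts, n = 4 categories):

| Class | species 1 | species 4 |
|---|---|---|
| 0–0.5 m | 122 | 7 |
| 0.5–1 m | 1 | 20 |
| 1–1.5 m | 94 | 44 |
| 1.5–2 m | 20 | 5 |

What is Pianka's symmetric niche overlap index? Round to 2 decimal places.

Proportions for species 1 (n=237): 122/237=0.5148, 1/237=0.0042, 94/237=0.3966, 20/237=0.0844
Proportions for species 4 (n=76): 7/76=0.0921, 20/76=0.2632, 44/76=0.5789, 5/76=0.0658
Σ p₁ᵢp₂ᵢ = 0.047413 + 0.001105 + 0.229592 + 0.005554 = 0.283664
Σp_1ᵢ² = 0.5148² + 0.0042² + 0.3966² + 0.0844² = 0.265019 + 0.000018 + 0.157292 + 0.007123 = 0.429452
Σp_2ᵢ² = 0.0921² + 0.2632² + 0.5789² + 0.0658² = 0.008482 + 0.069274 + 0.335125 + 0.004330 = 0.417211
O = 0.283664 / √(0.429452 × 0.417211) = 0.283664 / 0.4232873 = 0.6701

0.67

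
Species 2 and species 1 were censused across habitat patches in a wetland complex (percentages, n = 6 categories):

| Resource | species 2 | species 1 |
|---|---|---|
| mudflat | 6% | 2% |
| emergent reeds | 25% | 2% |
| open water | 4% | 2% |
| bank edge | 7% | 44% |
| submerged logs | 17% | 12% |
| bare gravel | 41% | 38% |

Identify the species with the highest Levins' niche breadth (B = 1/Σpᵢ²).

species 2

Convert percentages to proportions (divide by 100).
Σp_2ᵢ² = 0.06² + 0.25² + 0.04² + 0.07² + 0.17² + 0.41² = 0.0036 + 0.0625 + 0.0016 + 0.0049 + 0.0289 + 0.1681 = 0.2696
B_2 = 1 / 0.2696 = 3.7092
Σp_1ᵢ² = 0.02² + 0.02² + 0.02² + 0.44² + 0.12² + 0.38² = 0.0004 + 0.0004 + 0.0004 + 0.1936 + 0.0144 + 0.1444 = 0.3536
B_1 = 1 / 0.3536 = 2.8281
Highest B → broadest niche (most generalist): species 2 (B = 3.71).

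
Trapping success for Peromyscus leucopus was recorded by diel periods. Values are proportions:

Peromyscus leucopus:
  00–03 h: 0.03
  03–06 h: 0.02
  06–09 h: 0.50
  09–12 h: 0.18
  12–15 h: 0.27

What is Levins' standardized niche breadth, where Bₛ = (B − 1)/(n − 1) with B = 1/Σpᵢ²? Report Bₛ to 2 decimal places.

Σpᵢ² = 0.03² + 0.02² + 0.50² + 0.18² + 0.27² = 0.0009 + 0.0004 + 0.2500 + 0.0324 + 0.0729 = 0.3566
B = 1 / 0.3566 = 2.8043
Bₛ = (B − 1)/(n − 1) = (2.8043 − 1)/(5 − 1) = 1.8043/4 = 0.4511

0.45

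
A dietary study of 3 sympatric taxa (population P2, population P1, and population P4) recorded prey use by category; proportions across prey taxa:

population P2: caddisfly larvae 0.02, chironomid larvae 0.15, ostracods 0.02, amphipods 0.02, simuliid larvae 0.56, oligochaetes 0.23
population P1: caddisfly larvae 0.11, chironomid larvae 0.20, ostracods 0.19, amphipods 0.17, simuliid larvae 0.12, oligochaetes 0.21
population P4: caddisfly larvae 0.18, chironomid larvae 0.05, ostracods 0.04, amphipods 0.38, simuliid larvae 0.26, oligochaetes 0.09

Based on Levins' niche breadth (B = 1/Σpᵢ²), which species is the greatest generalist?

population P1

Σp_P2ᵢ² = 0.02² + 0.15² + 0.02² + 0.02² + 0.56² + 0.23² = 0.0004 + 0.0225 + 0.0004 + 0.0004 + 0.3136 + 0.0529 = 0.3902
B_P2 = 1 / 0.3902 = 2.5628
Σp_P1ᵢ² = 0.11² + 0.20² + 0.19² + 0.17² + 0.12² + 0.21² = 0.0121 + 0.0400 + 0.0361 + 0.0289 + 0.0144 + 0.0441 = 0.1756
B_P1 = 1 / 0.1756 = 5.6948
Σp_P4ᵢ² = 0.18² + 0.05² + 0.04² + 0.38² + 0.26² + 0.09² = 0.0324 + 0.0025 + 0.0016 + 0.1444 + 0.0676 + 0.0081 = 0.2566
B_P4 = 1 / 0.2566 = 3.8971
Highest B → broadest niche (most generalist): population P1 (B = 5.69).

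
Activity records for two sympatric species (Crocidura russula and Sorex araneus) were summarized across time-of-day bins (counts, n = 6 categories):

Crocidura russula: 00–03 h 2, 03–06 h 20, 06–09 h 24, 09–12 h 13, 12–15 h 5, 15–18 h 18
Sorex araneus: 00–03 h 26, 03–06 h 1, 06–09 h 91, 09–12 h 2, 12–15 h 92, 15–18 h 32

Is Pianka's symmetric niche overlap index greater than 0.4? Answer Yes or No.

Proportions for Crocidura russula (n=82): 2/82=0.0244, 20/82=0.2439, 24/82=0.2927, 13/82=0.1585, 5/82=0.0610, 18/82=0.2195
Proportions for Sorex araneus (n=244): 26/244=0.1066, 1/244=0.0041, 91/244=0.3730, 2/244=0.0082, 92/244=0.3770, 32/244=0.1311
Σ p₁ᵢp₂ᵢ = 0.002601 + 0.001000 + 0.109177 + 0.001300 + 0.022997 + 0.028776 = 0.165851
Σp_1ᵢ² = 0.0244² + 0.2439² + 0.2927² + 0.1585² + 0.0610² + 0.2195² = 0.000595 + 0.059487 + 0.085673 + 0.025122 + 0.003721 + 0.048180 = 0.222778
Σp_2ᵢ² = 0.1066² + 0.0041² + 0.3730² + 0.0082² + 0.3770² + 0.1311² = 0.011364 + 0.000017 + 0.139129 + 0.000067 + 0.142129 + 0.017187 = 0.309893
O = 0.165851 / √(0.222778 × 0.309893) = 0.165851 / 0.2627496 = 0.6312
O = 0.6312 > 0.4 → Yes.

Yes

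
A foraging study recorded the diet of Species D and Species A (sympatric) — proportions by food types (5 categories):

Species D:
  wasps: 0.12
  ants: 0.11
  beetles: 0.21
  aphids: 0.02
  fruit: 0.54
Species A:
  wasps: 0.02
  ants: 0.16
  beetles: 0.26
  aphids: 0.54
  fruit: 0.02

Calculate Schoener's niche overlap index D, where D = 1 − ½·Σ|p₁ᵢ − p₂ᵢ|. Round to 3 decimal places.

Σ|p₁ᵢ − p₂ᵢ| = 0.10 + 0.05 + 0.05 + 0.52 + 0.52 = 1.24
D = 1 − ½ × 1.24 = 1 − 0.620 = 0.38000

0.380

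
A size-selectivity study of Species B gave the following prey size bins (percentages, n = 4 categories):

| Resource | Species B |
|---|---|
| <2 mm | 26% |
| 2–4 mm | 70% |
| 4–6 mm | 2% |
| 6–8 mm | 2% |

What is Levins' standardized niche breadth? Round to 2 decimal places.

Convert percentages to proportions (divide by 100).
Σpᵢ² = 0.26² + 0.70² + 0.02² + 0.02² = 0.0676 + 0.4900 + 0.0004 + 0.0004 = 0.5584
B = 1 / 0.5584 = 1.7908
Bₛ = (B − 1)/(n − 1) = (1.7908 − 1)/(4 − 1) = 0.7908/3 = 0.2636

0.26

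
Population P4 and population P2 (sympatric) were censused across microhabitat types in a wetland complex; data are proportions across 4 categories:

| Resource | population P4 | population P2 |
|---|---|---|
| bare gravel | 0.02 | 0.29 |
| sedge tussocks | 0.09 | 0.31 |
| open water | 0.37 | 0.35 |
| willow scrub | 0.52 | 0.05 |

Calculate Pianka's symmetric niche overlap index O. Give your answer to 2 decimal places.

Σ p₁ᵢp₂ᵢ = 0.0058 + 0.0279 + 0.1295 + 0.0260 = 0.1892
Σp_1ᵢ² = 0.02² + 0.09² + 0.37² + 0.52² = 0.0004 + 0.0081 + 0.1369 + 0.2704 = 0.4158
Σp_2ᵢ² = 0.29² + 0.31² + 0.35² + 0.05² = 0.0841 + 0.0961 + 0.1225 + 0.0025 = 0.3052
O = 0.1892 / √(0.4158 × 0.3052) = 0.1892 / 0.35623 = 0.5311

0.53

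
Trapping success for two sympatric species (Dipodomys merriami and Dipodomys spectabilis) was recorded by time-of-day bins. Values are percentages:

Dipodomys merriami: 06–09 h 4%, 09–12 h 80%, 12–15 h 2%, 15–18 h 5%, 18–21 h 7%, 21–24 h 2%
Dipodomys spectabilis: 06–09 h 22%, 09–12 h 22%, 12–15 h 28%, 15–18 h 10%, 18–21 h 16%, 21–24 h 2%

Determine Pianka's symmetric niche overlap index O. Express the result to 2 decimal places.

Convert percentages to proportions (divide by 100).
Σ p₁ᵢp₂ᵢ = 0.0088 + 0.1760 + 0.0056 + 0.0050 + 0.0112 + 0.0004 = 0.2070
Σp_1ᵢ² = 0.04² + 0.80² + 0.02² + 0.05² + 0.07² + 0.02² = 0.0016 + 0.6400 + 0.0004 + 0.0025 + 0.0049 + 0.0004 = 0.6498
Σp_2ᵢ² = 0.22² + 0.22² + 0.28² + 0.10² + 0.16² + 0.02² = 0.0484 + 0.0484 + 0.0784 + 0.0100 + 0.0256 + 0.0004 = 0.2112
O = 0.2070 / √(0.6498 × 0.2112) = 0.2070 / 0.37046 = 0.5588

0.56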